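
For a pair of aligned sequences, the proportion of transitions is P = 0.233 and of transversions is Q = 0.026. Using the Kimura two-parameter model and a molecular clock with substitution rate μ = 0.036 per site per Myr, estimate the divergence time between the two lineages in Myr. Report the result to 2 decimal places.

Under the Kimura two-parameter model, d = −½ ln(1 − 2P − Q) − ¼ ln(1 − 2Q).
1 − 2P − Q = 0.508, giving −½ ln(0.508) = 0.338637.
1 − 2Q = 0.948, giving −¼ ln(0.948) = 0.013350.
d = 0.338637 + 0.013350 = 0.351987.
Under a molecular clock d = 2μt, so t = d/(2μ) = 0.351987 / (2 × 0.036) = 4.89 Myr.

4.89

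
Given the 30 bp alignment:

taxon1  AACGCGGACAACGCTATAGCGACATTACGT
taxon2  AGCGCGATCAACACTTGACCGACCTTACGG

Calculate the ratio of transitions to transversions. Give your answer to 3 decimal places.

Transitions are A↔G and C↔T; transversions are all other mismatches.
Transitions: 3. Transversions: 6.
R = 3/6 = 0.500.

0.500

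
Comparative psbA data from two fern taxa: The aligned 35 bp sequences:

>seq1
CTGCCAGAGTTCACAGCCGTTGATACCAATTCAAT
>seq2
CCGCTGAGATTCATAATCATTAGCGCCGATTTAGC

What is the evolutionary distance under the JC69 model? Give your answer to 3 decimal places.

0.868

The sequences differ at 18 of 35 sites, so p = 18/35 ≈ 0.514286.
d = −(3/4) ln(1 − 4p/3) = −0.75 ln(1 − 0.685715) = −0.75 ln(0.314285)
  = −0.75 × (-1.157455) = 0.868091 substitutions/site.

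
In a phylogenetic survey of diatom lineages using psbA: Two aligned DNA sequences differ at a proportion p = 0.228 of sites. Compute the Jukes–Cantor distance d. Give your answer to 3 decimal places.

d = −(3/4) ln(1 − 4p/3) = −0.75 ln(1 − 0.304) = −0.75 ln(0.696)
  = −0.75 × (-0.362406) = 0.271805 substitutions/site.

0.272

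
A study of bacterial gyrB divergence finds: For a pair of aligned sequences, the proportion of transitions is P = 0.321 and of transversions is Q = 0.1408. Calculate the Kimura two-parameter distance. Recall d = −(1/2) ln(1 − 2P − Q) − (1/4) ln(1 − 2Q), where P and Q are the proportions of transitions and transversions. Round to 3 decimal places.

Under the Kimura two-parameter model, d = −½ ln(1 − 2P − Q) − ¼ ln(1 − 2Q).
1 − 2P − Q = 0.2172, giving −½ ln(0.2172) = 0.763468.
1 − 2Q = 0.7184, giving −¼ ln(0.7184) = 0.082682.
d = 0.763468 + 0.082682 = 0.846150.

0.846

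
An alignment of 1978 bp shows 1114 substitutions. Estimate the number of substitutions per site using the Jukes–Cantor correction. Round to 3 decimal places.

1.043

p = 1114/1978 ≈ 0.563195.
d = −(3/4) ln(1 − 4p/3) = −0.75 ln(1 − 0.750927) = −0.75 ln(0.249073)
  = −0.75 × (-1.390009) = 1.042507 substitutions/site.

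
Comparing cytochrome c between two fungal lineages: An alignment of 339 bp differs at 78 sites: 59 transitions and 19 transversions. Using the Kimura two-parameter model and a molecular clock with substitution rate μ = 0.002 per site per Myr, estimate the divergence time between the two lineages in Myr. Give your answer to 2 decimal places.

72.15

P = 59/339 ≈ 0.174041 and Q = 19/339 ≈ 0.056047.
Under the Kimura two-parameter model, d = −½ ln(1 − 2P − Q) − ¼ ln(1 − 2Q).
1 − 2P − Q = 0.595871, giving −½ ln(0.595871) = 0.258866.
1 − 2Q = 0.887906, giving −¼ ln(0.887906) = 0.029722.
d = 0.258866 + 0.029722 = 0.288588.
Under a molecular clock d = 2μt, so t = d/(2μ) = 0.288588 / (2 × 0.002) = 72.15 Myr.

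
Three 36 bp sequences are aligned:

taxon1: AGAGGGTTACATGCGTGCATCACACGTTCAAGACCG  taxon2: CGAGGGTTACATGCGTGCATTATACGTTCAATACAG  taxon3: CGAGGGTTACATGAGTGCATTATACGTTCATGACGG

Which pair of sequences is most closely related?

taxon1–taxon2: 5/36 differ, p = 0.139, d = 0.154.
taxon1–taxon3: 6/36 differ, p = 0.167, d = 0.188.
taxon2–taxon3: 4/36 differ, p = 0.111, d = 0.120.
The smallest distance is between taxon2 and taxon3.

taxon2 and taxon3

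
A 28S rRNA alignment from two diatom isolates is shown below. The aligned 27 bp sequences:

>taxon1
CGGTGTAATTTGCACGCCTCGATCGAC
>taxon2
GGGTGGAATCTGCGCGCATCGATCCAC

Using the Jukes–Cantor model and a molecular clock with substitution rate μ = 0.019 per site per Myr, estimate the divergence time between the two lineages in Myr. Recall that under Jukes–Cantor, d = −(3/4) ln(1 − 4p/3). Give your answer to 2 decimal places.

6.94

The sequences differ at 6 of 27 sites (1, 6, 10, 14, 18, 25), so p = 6/27 ≈ 0.222222.
d = −(3/4) ln(1 − 4p/3) = −0.75 ln(1 − 0.296296) = −0.75 ln(0.703704)
  = −0.75 × (-0.351397) = 0.263548 substitutions/site.
Under a molecular clock d = 2μt, so t = d/(2μ) = 0.263548 / (2 × 0.019) = 6.94 Myr.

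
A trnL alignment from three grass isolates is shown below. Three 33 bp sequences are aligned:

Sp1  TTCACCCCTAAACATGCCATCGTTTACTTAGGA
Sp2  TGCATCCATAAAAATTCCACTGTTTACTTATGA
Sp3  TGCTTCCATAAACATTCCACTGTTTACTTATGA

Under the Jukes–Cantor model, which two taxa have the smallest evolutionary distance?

Sp2 and Sp3

Sp1–Sp2: 8/33 differ, p = 0.242, d = 0.293.
Sp1–Sp3: 8/33 differ, p = 0.242, d = 0.293.
Sp2–Sp3: 2/33 differ, p = 0.061, d = 0.063.
The smallest distance is between Sp2 and Sp3.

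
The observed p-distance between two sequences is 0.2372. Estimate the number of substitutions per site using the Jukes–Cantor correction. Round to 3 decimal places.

0.285

d = −(3/4) ln(1 − 4p/3) = −0.75 ln(1 − 0.316267) = −0.75 ln(0.683733)
  = −0.75 × (-0.380188) = 0.285141 substitutions/site.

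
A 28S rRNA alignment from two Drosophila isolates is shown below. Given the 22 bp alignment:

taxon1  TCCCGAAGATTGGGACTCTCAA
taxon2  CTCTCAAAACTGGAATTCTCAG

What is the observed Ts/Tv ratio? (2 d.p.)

Transitions are A↔G and C↔T; transversions are all other mismatches.
Transitions: 8. Transversions: 1.
R = 8/1 = 8.00.

8.00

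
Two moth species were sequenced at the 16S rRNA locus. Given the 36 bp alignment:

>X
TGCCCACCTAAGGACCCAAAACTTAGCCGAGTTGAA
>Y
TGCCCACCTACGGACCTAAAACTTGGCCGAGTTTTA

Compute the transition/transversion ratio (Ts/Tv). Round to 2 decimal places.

0.67

Transitions are A↔G and C↔T; transversions are all other mismatches.
Transitions: 2. Transversions: 3.
R = 2/3 = 0.666666… ≈ 0.67 (to 2 d.p.).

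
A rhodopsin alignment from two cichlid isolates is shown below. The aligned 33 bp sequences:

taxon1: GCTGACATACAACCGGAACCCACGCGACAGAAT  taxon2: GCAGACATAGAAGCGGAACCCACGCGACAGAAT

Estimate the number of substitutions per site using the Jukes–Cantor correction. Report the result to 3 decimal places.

0.097

The sequences differ at 3 of 33 sites (3, 10, 13), so p = 3/33 ≈ 0.090909.
d = −(3/4) ln(1 − 4p/3) = −0.75 ln(1 − 0.121212) = −0.75 ln(0.878788)
  = −0.75 × (-0.129212) = 0.096909 substitutions/site.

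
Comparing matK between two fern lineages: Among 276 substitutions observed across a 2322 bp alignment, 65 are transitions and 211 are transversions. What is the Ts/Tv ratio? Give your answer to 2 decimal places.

0.31

R = 65/211 = 0.308056… ≈ 0.31 (to 2 d.p.).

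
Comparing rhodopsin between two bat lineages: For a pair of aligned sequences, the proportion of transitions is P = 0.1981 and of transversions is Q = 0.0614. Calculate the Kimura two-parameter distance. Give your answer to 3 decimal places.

Under the Kimura two-parameter model, d = −½ ln(1 − 2P − Q) − ¼ ln(1 − 2Q).
1 − 2P − Q = 0.5424, giving −½ ln(0.5424) = 0.305876.
1 − 2Q = 0.8772, giving −¼ ln(0.8772) = 0.032755.
d = 0.305876 + 0.032755 = 0.338631.

0.339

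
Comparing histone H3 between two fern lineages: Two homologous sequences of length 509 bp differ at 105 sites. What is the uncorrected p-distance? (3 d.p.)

0.206

p = 105/509 = 0.206286… ≈ 0.206 (to 3 d.p.).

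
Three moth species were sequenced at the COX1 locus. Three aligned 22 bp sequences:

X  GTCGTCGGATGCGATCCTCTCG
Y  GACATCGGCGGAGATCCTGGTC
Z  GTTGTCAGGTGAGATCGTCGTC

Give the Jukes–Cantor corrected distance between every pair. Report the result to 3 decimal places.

X–Y: 9/22 sites differ → p ≈ 0.409091, d = −0.75 ln(1 − 0.545455) = 0.591344 ≈ 0.591.
X–Z: 8/22 sites differ → p ≈ 0.363636, d = −0.75 ln(1 − 0.484848) = 0.497470 ≈ 0.497.
Y–Z: 8/22 sites differ → p ≈ 0.363636, d = −0.75 ln(1 − 0.484848) = 0.497470 ≈ 0.497.

d(X,Y) = 0.591, d(X,Z) = 0.497, d(Y,Z) = 0.497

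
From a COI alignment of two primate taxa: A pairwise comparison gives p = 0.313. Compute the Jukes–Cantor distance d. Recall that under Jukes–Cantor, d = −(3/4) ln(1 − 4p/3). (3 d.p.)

d = −(3/4) ln(1 − 4p/3) = −0.75 ln(1 − 0.417333) = −0.75 ln(0.582667)
  = −0.75 × (-0.540139) = 0.405104 substitutions/site.

0.405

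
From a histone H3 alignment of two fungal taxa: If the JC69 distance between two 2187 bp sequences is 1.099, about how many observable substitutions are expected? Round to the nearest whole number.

1261

Invert JC69: p = (3/4)(1 − e^(−4d/3)) = 0.75 × (1 − e^(-1.465333)) = 0.75 × (1 − 0.231001) = 0.576749.
Expected differing sites = pL ≈ 0.576749 × 2187 = 1261.350063 ≈ 1261.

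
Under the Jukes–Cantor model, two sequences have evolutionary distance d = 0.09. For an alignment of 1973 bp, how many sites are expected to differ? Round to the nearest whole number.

167

Invert JC69: p = (3/4)(1 − e^(−4d/3)) = 0.75 × (1 − e^(-0.12)) = 0.75 × (1 − 0.886920) = 0.084810.
Expected differing sites = pL ≈ 0.084810 × 1973 = 167.33013 ≈ 167.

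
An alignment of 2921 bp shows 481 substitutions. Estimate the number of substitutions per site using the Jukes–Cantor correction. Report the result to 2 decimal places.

0.19

p = 481/2921 ≈ 0.16467.
d = −(3/4) ln(1 − 4p/3) = −0.75 ln(1 − 0.21956) = −0.75 ln(0.78044)
  = −0.75 × (-0.247897) = 0.185923 substitutions/site.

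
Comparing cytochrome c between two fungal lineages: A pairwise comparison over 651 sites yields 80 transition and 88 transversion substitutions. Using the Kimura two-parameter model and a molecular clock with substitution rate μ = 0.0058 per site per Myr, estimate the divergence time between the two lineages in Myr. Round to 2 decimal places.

27.46

P = 80/651 ≈ 0.122888 and Q = 88/651 ≈ 0.135177.
Under the Kimura two-parameter model, d = −½ ln(1 − 2P − Q) − ¼ ln(1 − 2Q).
1 − 2P − Q = 0.619047, giving −½ ln(0.619047) = 0.239787.
1 − 2Q = 0.729646, giving −¼ ln(0.729646) = 0.078799.
d = 0.239787 + 0.078799 = 0.318586.
Under a molecular clock d = 2μt, so t = d/(2μ) = 0.318586 / (2 × 0.0058) = 27.46 Myr.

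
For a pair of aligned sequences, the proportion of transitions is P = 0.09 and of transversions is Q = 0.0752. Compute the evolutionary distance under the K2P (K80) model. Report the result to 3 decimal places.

Under the Kimura two-parameter model, d = −½ ln(1 − 2P − Q) − ¼ ln(1 − 2Q).
1 − 2P − Q = 0.7448, giving −½ ln(0.7448) = 0.147320.
1 − 2Q = 0.8496, giving −¼ ln(0.8496) = 0.040747.
d = 0.147320 + 0.040747 = 0.188067.

0.188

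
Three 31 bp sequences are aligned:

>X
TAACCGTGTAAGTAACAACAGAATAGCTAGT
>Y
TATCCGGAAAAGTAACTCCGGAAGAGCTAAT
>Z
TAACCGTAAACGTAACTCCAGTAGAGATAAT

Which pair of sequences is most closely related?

X–Y: 9/31 differ, p = 0.290, d = 0.367.
X–Z: 9/31 differ, p = 0.290, d = 0.367.
Y–Z: 6/31 differ, p = 0.194, d = 0.224.
The smallest distance is between Y and Z.

Y and Z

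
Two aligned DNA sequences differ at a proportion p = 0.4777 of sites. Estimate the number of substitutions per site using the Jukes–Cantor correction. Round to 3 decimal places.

0.760

d = −(3/4) ln(1 − 4p/3) = −0.75 ln(1 − 0.636933) = −0.75 ln(0.363067)
  = −0.75 × (-1.013168) = 0.759876 substitutions/site.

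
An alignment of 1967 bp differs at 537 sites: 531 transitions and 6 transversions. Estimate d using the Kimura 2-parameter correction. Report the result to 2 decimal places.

0.39

P = 531/1967 ≈ 0.269954 and Q = 6/1967 ≈ 0.00305.
Under the Kimura two-parameter model, d = −½ ln(1 − 2P − Q) − ¼ ln(1 − 2Q).
1 − 2P − Q = 0.457042, giving −½ ln(0.457042) = 0.391490.
1 − 2Q = 0.9939, giving −¼ ln(0.9939) = 0.001530.
d = 0.391490 + 0.001530 = 0.393020.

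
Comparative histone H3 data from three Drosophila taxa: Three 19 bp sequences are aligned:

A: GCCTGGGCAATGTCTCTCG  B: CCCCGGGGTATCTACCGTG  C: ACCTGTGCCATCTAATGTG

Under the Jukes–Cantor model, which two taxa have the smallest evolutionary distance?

A–B: 9/19 differ, p = 0.474, d = 0.749.
A–C: 9/19 differ, p = 0.474, d = 0.749.
B–C: 7/19 differ, p = 0.368, d = 0.507.
The smallest distance is between B and C.

B and C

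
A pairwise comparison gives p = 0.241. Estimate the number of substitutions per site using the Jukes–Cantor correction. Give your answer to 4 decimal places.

d = −(3/4) ln(1 − 4p/3) = −0.75 ln(1 − 0.321333) = −0.75 ln(0.678667)
  = −0.75 × (-0.387625) = 0.290719 substitutions/site.

0.2907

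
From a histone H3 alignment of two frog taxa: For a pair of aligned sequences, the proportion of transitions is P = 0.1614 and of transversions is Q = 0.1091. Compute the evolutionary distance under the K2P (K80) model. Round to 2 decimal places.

0.34

Under the Kimura two-parameter model, d = −½ ln(1 − 2P − Q) − ¼ ln(1 − 2Q).
1 − 2P − Q = 0.5681, giving −½ ln(0.5681) = 0.282729.
1 − 2Q = 0.7818, giving −¼ ln(0.7818) = 0.061539.
d = 0.282729 + 0.061539 = 0.344268.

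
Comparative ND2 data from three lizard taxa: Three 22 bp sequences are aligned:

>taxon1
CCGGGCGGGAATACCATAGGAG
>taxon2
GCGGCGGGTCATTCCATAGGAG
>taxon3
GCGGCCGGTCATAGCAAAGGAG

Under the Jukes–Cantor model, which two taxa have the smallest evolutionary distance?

taxon2 and taxon3

taxon1–taxon2: 6/22 differ, p = 0.273, d = 0.339.
taxon1–taxon3: 6/22 differ, p = 0.273, d = 0.339.
taxon2–taxon3: 4/22 differ, p = 0.182, d = 0.208.
The smallest distance is between taxon2 and taxon3.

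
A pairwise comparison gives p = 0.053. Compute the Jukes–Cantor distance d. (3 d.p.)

d = −(3/4) ln(1 − 4p/3) = −0.75 ln(1 − 0.070667) = −0.75 ln(0.929333)
  = −0.75 × (-0.073288) = 0.054966 substitutions/site.

0.055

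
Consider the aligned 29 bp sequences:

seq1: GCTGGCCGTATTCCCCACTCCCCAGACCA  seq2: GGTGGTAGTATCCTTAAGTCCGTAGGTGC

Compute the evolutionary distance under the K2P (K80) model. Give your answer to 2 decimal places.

0.81

Of 29 sites, 7 differences are transitions and 7 are transversions, so P = 7/29 ≈ 0.241379 and Q = 7/29 ≈ 0.241379.
Under the Kimura two-parameter model, d = −½ ln(1 − 2P − Q) − ¼ ln(1 − 2Q).
1 − 2P − Q = 0.275863, giving −½ ln(0.275863) = 0.643925.
1 − 2Q = 0.517242, giving −¼ ln(0.517242) = 0.164811.
d = 0.643925 + 0.164811 = 0.808736.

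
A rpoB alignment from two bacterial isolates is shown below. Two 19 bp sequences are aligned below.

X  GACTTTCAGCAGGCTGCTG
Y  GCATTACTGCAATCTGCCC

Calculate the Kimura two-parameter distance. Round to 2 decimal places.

Of 19 sites, 2 differences are transitions and 6 are transversions, so P = 2/19 ≈ 0.105263 and Q = 6/19 ≈ 0.315789.
Under the Kimura two-parameter model, d = −½ ln(1 − 2P − Q) − ¼ ln(1 − 2Q).
1 − 2P − Q = 0.473685, giving −½ ln(0.473685) = 0.373606.
1 − 2Q = 0.368422, giving −¼ ln(0.368422) = 0.249632.
d = 0.373606 + 0.249632 = 0.623238.

0.62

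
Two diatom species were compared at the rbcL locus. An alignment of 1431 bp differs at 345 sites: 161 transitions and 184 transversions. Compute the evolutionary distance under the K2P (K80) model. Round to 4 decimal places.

0.2925

P = 161/1431 ≈ 0.112509 and Q = 184/1431 ≈ 0.128581.
Under the Kimura two-parameter model, d = −½ ln(1 − 2P − Q) − ¼ ln(1 − 2Q).
1 − 2P − Q = 0.646401, giving −½ ln(0.646401) = 0.218168.
1 − 2Q = 0.742838, giving −¼ ln(0.742838) = 0.074319.
d = 0.218168 + 0.074319 = 0.292487.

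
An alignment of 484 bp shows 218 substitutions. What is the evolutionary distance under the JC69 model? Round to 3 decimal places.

p = 218/484 ≈ 0.450413.
d = −(3/4) ln(1 − 4p/3) = −0.75 ln(1 − 0.600551) = −0.75 ln(0.399449)
  = −0.75 × (-0.917669) = 0.688252 substitutions/site.

0.688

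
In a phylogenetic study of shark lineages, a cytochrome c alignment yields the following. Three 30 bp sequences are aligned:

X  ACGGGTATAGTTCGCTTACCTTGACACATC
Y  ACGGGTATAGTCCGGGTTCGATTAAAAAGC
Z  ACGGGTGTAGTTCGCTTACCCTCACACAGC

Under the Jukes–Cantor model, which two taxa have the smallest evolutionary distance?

X–Y: 10/30 differ, p = 0.333, d = 0.441.
X–Z: 4/30 differ, p = 0.133, d = 0.147.
Y–Z: 10/30 differ, p = 0.333, d = 0.441.
The smallest distance is between X and Z.

X and Z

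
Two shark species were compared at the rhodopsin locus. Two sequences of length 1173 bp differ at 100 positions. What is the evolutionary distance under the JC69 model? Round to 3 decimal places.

0.090

p = 100/1173 ≈ 0.085251.
d = −(3/4) ln(1 − 4p/3) = −0.75 ln(1 − 0.113668) = −0.75 ln(0.886332)
  = −0.75 × (-0.120664) = 0.090498 substitutions/site.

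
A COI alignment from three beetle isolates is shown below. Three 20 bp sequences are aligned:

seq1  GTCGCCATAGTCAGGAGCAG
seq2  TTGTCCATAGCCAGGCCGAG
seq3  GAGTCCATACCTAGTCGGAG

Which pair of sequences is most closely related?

seq2 and seq3

seq1–seq2: 7/20 differ, p = 0.350, d = 0.471.
seq1–seq3: 9/20 differ, p = 0.450, d = 0.687.
seq2–seq3: 6/20 differ, p = 0.300, d = 0.383.
The smallest distance is between seq2 and seq3.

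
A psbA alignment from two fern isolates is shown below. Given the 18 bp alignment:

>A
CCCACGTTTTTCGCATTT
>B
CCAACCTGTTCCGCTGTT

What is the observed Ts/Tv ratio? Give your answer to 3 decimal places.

Transitions are A↔G and C↔T; transversions are all other mismatches.
Transitions: 1. Transversions: 5.
R = 1/5 = 0.200.

0.200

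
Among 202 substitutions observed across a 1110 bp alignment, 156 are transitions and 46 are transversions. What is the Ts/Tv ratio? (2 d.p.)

3.39

R = 156/46 = 3.391304… ≈ 3.39 (to 2 d.p.).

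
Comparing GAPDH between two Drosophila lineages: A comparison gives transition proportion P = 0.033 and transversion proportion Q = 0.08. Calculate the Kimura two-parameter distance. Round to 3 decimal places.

Under the Kimura two-parameter model, d = −½ ln(1 − 2P − Q) − ¼ ln(1 − 2Q).
1 − 2P − Q = 0.854, giving −½ ln(0.854) = 0.078912.
1 − 2Q = 0.84, giving −¼ ln(0.84) = 0.043588.
d = 0.078912 + 0.043588 = 0.122500.

0.123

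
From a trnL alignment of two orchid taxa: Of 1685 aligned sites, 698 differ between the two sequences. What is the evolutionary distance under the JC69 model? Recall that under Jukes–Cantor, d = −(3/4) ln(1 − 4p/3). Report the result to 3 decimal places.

p = 698/1685 ≈ 0.414243.
d = −(3/4) ln(1 − 4p/3) = −0.75 ln(1 − 0.552324) = −0.75 ln(0.447676)
  = −0.75 × (-0.803686) = 0.602765 substitutions/site.

0.603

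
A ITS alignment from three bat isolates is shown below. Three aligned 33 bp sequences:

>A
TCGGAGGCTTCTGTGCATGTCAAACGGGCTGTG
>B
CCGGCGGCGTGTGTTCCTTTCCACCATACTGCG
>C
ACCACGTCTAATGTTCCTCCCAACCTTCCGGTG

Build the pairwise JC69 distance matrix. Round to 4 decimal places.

A–B: 13/33 sites differ → p ≈ 0.393939, d = −0.75 ln(1 − 0.525252) = 0.558728 ≈ 0.5587.
A–C: 16/33 sites differ → p ≈ 0.484848, d = −0.75 ln(1 − 0.646464) = 0.779827 ≈ 0.7798.
B–C: 14/33 sites differ → p ≈ 0.424242, d = −0.75 ln(1 − 0.565656) = 0.625439 ≈ 0.6254.

d(A,B) = 0.5587, d(A,C) = 0.7798, d(B,C) = 0.6254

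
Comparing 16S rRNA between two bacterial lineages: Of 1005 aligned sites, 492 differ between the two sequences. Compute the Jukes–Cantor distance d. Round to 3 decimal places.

0.793

p = 492/1005 ≈ 0.489552.
d = −(3/4) ln(1 − 4p/3) = −0.75 ln(1 − 0.652736) = −0.75 ln(0.347264)
  = −0.75 × (-1.057670) = 0.793253 substitutions/site.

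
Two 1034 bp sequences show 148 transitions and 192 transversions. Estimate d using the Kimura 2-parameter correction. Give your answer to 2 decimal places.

0.44

P = 148/1034 ≈ 0.143133 and Q = 192/1034 ≈ 0.185687.
Under the Kimura two-parameter model, d = −½ ln(1 − 2P − Q) − ¼ ln(1 − 2Q).
1 − 2P − Q = 0.528047, giving −½ ln(0.528047) = 0.319285.
1 − 2Q = 0.628626, giving −¼ ln(0.628626) = 0.116055.
d = 0.319285 + 0.116055 = 0.435340.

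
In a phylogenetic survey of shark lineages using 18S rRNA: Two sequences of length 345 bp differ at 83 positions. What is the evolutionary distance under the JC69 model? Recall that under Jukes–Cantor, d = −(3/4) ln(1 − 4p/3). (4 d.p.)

0.2901

p = 83/345 ≈ 0.24058.
d = −(3/4) ln(1 − 4p/3) = −0.75 ln(1 − 0.320773) = −0.75 ln(0.679227)
  = −0.75 × (-0.386800) = 0.290100 substitutions/site.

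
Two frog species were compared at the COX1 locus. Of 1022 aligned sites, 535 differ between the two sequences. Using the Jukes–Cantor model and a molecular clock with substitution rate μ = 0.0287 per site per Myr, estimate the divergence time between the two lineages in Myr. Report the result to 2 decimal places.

15.64

p = 535/1022 ≈ 0.523483.
d = −(3/4) ln(1 − 4p/3) = −0.75 ln(1 − 0.697977) = −0.75 ln(0.302023)
  = −0.75 × (-1.197252) = 0.897939 substitutions/site.
Under a molecular clock d = 2μt, so t = d/(2μ) = 0.897939 / (2 × 0.0287) = 15.64 Myr.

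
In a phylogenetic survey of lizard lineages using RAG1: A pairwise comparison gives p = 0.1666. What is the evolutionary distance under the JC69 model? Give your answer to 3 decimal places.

d = −(3/4) ln(1 − 4p/3) = −0.75 ln(1 − 0.222133) = −0.75 ln(0.777867)
  = −0.75 × (-0.251200) = 0.188400 substitutions/site.

0.188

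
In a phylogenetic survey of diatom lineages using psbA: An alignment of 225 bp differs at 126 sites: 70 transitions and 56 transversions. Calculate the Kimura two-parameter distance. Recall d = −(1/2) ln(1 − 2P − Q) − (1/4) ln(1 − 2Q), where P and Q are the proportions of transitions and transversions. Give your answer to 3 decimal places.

P = 70/225 ≈ 0.311111 and Q = 56/225 ≈ 0.248889.
Under the Kimura two-parameter model, d = −½ ln(1 − 2P − Q) − ¼ ln(1 − 2Q).
1 − 2P − Q = 0.128889, giving −½ ln(0.128889) = 1.024402.
1 − 2Q = 0.502222, giving −¼ ln(0.502222) = 0.172178.
d = 1.024402 + 0.172178 = 1.196580.

1.197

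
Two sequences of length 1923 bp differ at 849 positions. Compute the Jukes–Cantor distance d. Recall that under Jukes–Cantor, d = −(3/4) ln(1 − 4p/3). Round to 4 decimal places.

p = 849/1923 ≈ 0.441498.
d = −(3/4) ln(1 − 4p/3) = −0.75 ln(1 − 0.588664) = −0.75 ln(0.411336)
  = −0.75 × (-0.888345) = 0.666259 substitutions/site.

0.6663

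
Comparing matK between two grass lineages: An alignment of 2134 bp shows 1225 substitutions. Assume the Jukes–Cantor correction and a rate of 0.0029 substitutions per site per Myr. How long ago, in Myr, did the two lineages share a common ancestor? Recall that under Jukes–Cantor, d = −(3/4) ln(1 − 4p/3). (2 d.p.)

187.48

p = 1225/2134 ≈ 0.574039.
d = −(3/4) ln(1 − 4p/3) = −0.75 ln(1 − 0.765385) = −0.75 ln(0.234615)
  = −0.75 × (-1.449809) = 1.087357 substitutions/site.
Under a molecular clock d = 2μt, so t = d/(2μ) = 1.087357 / (2 × 0.0029) = 187.48 Myr.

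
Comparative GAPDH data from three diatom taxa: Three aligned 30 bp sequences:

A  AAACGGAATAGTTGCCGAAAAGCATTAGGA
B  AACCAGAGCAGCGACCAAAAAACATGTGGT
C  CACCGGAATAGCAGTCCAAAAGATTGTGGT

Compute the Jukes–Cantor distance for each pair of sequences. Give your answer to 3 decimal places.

A–B: 12/30 sites differ → p = 0.4, d = −0.75 ln(1 − 0.533333) = 0.571605 ≈ 0.572.
A–C: 11/30 sites differ → p ≈ 0.366667, d = −0.75 ln(1 − 0.488889) = 0.503376 ≈ 0.503.
B–C: 11/30 sites differ → p ≈ 0.366667, d = −0.75 ln(1 − 0.488889) = 0.503376 ≈ 0.503.

d(A,B) = 0.572, d(A,C) = 0.503, d(B,C) = 0.503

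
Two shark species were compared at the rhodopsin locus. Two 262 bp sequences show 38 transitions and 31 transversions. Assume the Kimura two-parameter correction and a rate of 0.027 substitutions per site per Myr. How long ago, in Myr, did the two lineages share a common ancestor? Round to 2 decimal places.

P = 38/262 ≈ 0.145038 and Q = 31/262 ≈ 0.118321.
Under the Kimura two-parameter model, d = −½ ln(1 − 2P − Q) − ¼ ln(1 − 2Q).
1 − 2P − Q = 0.591603, giving −½ ln(0.591603) = 0.262460.
1 − 2Q = 0.763358, giving −¼ ln(0.763358) = 0.067507.
d = 0.262460 + 0.067507 = 0.329967.
Under a molecular clock d = 2μt, so t = d/(2μ) = 0.329967 / (2 × 0.027) = 6.11 Myr.

6.11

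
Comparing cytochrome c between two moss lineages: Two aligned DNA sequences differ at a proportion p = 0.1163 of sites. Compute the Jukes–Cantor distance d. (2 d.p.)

d = −(3/4) ln(1 − 4p/3) = −0.75 ln(1 − 0.155067) = −0.75 ln(0.844933)
  = −0.75 × (-0.168498) = 0.126374 substitutions/site.

0.13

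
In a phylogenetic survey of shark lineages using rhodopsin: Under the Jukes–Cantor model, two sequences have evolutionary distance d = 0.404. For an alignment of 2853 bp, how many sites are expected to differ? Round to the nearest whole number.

891

Invert JC69: p = (3/4)(1 − e^(−4d/3)) = 0.75 × (1 − e^(-0.538667)) = 0.75 × (1 − 0.583526) = 0.312356.
Expected differing sites = pL ≈ 0.312356 × 2853 = 891.151668 ≈ 891.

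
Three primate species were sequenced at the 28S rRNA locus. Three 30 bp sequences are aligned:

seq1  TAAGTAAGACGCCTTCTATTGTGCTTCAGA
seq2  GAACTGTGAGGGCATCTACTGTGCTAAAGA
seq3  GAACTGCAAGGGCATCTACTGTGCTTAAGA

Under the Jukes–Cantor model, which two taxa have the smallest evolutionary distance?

seq1–seq2: 10/30 differ, p = 0.333, d = 0.441.
seq1–seq3: 10/30 differ, p = 0.333, d = 0.441.
seq2–seq3: 3/30 differ, p = 0.100, d = 0.107.
The smallest distance is between seq2 and seq3.

seq2 and seq3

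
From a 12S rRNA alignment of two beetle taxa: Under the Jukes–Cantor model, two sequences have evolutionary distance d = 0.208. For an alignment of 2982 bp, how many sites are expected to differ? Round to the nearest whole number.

Invert JC69: p = (3/4)(1 − e^(−4d/3)) = 0.75 × (1 − e^(-0.277333)) = 0.75 × (1 − 0.757802) = 0.181649.
Expected differing sites = pL ≈ 0.181649 × 2982 = 541.677318 ≈ 542.

542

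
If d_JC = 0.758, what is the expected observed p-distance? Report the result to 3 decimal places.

0.477

p = (3/4)(1 − e^(−4d/3)) = 0.75 × (1 − e^(-1.010667)) = 0.75 × (1 − 0.363976) = 0.477018.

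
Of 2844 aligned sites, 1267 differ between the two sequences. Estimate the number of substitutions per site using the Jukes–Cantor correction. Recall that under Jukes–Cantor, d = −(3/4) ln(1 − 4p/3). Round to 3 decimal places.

0.676

p = 1267/2844 ≈ 0.445499.
d = −(3/4) ln(1 − 4p/3) = −0.75 ln(1 − 0.593999) = −0.75 ln(0.406001)
  = −0.75 × (-0.901400) = 0.676050 substitutions/site.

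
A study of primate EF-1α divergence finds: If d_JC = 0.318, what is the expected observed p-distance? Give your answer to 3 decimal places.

0.259

p = (3/4)(1 − e^(−4d/3)) = 0.75 × (1 − e^(-0.424)) = 0.75 × (1 − 0.654424) = 0.259182.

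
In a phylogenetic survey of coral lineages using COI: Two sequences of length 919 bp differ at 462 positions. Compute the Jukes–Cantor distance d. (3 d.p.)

0.832

p = 462/919 ≈ 0.50272.
d = −(3/4) ln(1 − 4p/3) = −0.75 ln(1 − 0.670293) = −0.75 ln(0.329707)
  = −0.75 × (-1.109551) = 0.832163 substitutions/site.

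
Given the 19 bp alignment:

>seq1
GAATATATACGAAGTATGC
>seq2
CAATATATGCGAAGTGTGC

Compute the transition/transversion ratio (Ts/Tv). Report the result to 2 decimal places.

Transitions are A↔G and C↔T; transversions are all other mismatches.
Transitions: 2. Transversions: 1.
R = 2/1 = 2.00.

2.00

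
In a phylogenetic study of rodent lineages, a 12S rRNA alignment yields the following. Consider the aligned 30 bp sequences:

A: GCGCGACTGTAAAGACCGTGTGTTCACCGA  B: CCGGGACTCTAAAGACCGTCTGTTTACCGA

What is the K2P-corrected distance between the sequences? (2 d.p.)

0.19

Of 30 sites, 1 differences are transitions and 4 are transversions, so P = 1/30 ≈ 0.033333 and Q = 4/30 ≈ 0.133333.
Under the Kimura two-parameter model, d = −½ ln(1 − 2P − Q) − ¼ ln(1 − 2Q).
1 − 2P − Q = 0.800001, giving −½ ln(0.800001) = 0.111571.
1 − 2Q = 0.733334, giving −¼ ln(0.733334) = 0.077539.
d = 0.111571 + 0.077539 = 0.189110.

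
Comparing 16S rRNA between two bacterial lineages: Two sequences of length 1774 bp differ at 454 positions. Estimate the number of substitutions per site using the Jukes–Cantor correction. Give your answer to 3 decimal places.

p = 454/1774 ≈ 0.255919.
d = −(3/4) ln(1 − 4p/3) = −0.75 ln(1 − 0.341225) = −0.75 ln(0.658775)
  = −0.75 × (-0.417373) = 0.313030 substitutions/site.

0.313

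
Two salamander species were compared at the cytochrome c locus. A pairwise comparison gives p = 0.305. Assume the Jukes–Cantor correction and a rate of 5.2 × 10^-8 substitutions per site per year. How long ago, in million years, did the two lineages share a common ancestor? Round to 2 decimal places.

3.76

d = −(3/4) ln(1 − 4p/3) = −0.75 ln(1 − 0.406667) = −0.75 ln(0.593333)
  = −0.75 × (-0.521999) = 0.391499 substitutions/site.
Under a molecular clock d = 2μt, so t = d/(2μ) = 0.391499 / (2 × 5.2 × 10^-8) = 3.76 million years.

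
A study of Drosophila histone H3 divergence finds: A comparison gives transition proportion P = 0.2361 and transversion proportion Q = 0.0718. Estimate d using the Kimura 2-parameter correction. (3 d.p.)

0.431

Under the Kimura two-parameter model, d = −½ ln(1 − 2P − Q) − ¼ ln(1 − 2Q).
1 − 2P − Q = 0.456, giving −½ ln(0.456) = 0.392631.
1 − 2Q = 0.8564, giving −¼ ln(0.8564) = 0.038754.
d = 0.392631 + 0.038754 = 0.431385.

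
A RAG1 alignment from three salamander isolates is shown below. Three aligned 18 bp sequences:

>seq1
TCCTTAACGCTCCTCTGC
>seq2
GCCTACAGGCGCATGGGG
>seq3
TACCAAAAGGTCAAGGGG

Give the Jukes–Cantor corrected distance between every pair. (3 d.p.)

seq1–seq2: 9/18 sites differ → p = 0.5, d = −0.75 ln(1 − 0.666667) = 0.823960 ≈ 0.824.
seq1–seq3: 10/18 sites differ → p ≈ 0.555556, d = −0.75 ln(1 − 0.740741) = 1.012446 ≈ 1.012.
seq2–seq3: 8/18 sites differ → p ≈ 0.444444, d = −0.75 ln(1 − 0.592592) = 0.673455 ≈ 0.673.

d(seq1,seq2) = 0.824, d(seq1,seq3) = 1.012, d(seq2,seq3) = 0.673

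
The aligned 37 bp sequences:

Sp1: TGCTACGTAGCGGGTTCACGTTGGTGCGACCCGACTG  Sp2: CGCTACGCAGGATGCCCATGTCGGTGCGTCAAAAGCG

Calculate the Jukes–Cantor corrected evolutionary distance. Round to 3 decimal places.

The sequences differ at 15 of 37 sites, so p = 15/37 ≈ 0.405405.
d = −(3/4) ln(1 − 4p/3) = −0.75 ln(1 − 0.54054) = −0.75 ln(0.45946)
  = −0.75 × (-0.777703) = 0.583277 substitutions/site.

0.583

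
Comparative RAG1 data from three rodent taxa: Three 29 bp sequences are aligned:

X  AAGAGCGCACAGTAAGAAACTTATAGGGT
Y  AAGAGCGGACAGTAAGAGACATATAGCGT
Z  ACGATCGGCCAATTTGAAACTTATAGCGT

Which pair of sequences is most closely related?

X–Y: 4/29 differ, p = 0.138, d = 0.152.
X–Z: 8/29 differ, p = 0.276, d = 0.344.
Y–Z: 8/29 differ, p = 0.276, d = 0.344.
The smallest distance is between X and Y.

X and Y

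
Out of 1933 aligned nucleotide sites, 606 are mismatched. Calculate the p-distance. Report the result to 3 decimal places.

p = 606/1933 = 0.313502… ≈ 0.314 (to 3 d.p.).

0.314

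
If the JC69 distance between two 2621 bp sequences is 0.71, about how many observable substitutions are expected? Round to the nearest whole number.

1203

Invert JC69: p = (3/4)(1 − e^(−4d/3)) = 0.75 × (1 − e^(-0.946667)) = 0.75 × (1 − 0.388032) = 0.458976.
Expected differing sites = pL ≈ 0.458976 × 2621 = 1202.976096 ≈ 1203.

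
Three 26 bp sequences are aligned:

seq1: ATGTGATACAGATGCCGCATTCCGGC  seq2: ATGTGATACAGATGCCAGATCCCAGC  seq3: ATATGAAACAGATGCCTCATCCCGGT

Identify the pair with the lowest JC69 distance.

seq1 and seq2

seq1–seq2: 4/26 differ, p = 0.154, d = 0.172.
seq1–seq3: 5/26 differ, p = 0.192, d = 0.222.
seq2–seq3: 6/26 differ, p = 0.231, d = 0.276.
The smallest distance is between seq1 and seq2.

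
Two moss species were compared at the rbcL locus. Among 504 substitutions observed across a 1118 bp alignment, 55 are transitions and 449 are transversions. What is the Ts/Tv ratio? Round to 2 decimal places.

0.12

R = 55/449 = 0.122494… ≈ 0.12 (to 2 d.p.).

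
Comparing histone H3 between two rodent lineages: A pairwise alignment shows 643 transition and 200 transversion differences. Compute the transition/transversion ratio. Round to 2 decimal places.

R = 643/200 = 3.215 ≈ 3.22 (to 2 d.p.).

3.22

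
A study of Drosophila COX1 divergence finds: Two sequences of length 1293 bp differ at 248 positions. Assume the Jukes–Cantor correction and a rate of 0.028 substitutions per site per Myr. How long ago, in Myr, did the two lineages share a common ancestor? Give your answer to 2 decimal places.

3.96

p = 248/1293 ≈ 0.191802.
d = −(3/4) ln(1 − 4p/3) = −0.75 ln(1 − 0.255736) = −0.75 ln(0.744264)
  = −0.75 × (-0.295359) = 0.221519 substitutions/site.
Under a molecular clock d = 2μt, so t = d/(2μ) = 0.221519 / (2 × 0.028) = 3.96 Myr.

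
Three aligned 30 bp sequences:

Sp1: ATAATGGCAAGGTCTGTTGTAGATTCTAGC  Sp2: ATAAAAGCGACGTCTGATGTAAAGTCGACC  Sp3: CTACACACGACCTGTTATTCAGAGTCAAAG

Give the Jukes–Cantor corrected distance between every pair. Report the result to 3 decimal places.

d(Sp1,Sp2) = 0.383, d(Sp1,Sp3) = 1.057, d(Sp2,Sp3) = 0.647

Sp1–Sp2: 9/30 sites differ → p = 0.3, d = −0.75 ln(1 − 0.4) = 0.383119 ≈ 0.383.
Sp1–Sp3: 17/30 sites differ → p ≈ 0.566667, d = −0.75 ln(1 − 0.755556) = 1.056577 ≈ 1.057.
Sp2–Sp3: 13/30 sites differ → p ≈ 0.433333, d = −0.75 ln(1 − 0.577777) = 0.646666 ≈ 0.647.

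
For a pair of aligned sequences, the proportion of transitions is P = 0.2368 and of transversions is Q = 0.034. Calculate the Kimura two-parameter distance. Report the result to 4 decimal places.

0.3718

Under the Kimura two-parameter model, d = −½ ln(1 − 2P − Q) − ¼ ln(1 − 2Q).
1 − 2P − Q = 0.4924, giving −½ ln(0.4924) = 0.354232.
1 − 2Q = 0.932, giving −¼ ln(0.932) = 0.017606.
d = 0.354232 + 0.017606 = 0.371838.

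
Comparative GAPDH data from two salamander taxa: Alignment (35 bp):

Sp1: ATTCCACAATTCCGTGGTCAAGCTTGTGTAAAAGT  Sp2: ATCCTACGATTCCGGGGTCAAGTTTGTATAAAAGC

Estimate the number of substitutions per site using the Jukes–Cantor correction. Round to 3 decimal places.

0.233

The sequences differ at 7 of 35 sites (3, 5, 8, 15, 23, 28, 35), so p = 7/35 = 0.2.
d = −(3/4) ln(1 − 4p/3) = −0.75 ln(1 − 0.266667) = −0.75 ln(0.733333)
  = −0.75 × (-0.310155) = 0.232616 substitutions/site.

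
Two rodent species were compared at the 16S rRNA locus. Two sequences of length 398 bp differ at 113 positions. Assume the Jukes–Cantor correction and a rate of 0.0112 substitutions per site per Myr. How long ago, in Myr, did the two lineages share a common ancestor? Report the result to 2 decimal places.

15.93

p = 113/398 ≈ 0.28392.
d = −(3/4) ln(1 − 4p/3) = −0.75 ln(1 − 0.37856) = −0.75 ln(0.62144)
  = −0.75 × (-0.475716) = 0.356787 substitutions/site.
Under a molecular clock d = 2μt, so t = d/(2μ) = 0.356787 / (2 × 0.0112) = 15.93 Myr.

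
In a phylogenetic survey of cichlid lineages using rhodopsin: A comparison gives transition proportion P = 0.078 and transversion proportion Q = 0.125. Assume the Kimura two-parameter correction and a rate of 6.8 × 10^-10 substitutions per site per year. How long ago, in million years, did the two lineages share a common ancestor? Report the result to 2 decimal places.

Under the Kimura two-parameter model, d = −½ ln(1 − 2P − Q) − ¼ ln(1 − 2Q).
1 − 2P − Q = 0.719, giving −½ ln(0.719) = 0.164947.
1 − 2Q = 0.75, giving −¼ ln(0.75) = 0.071921.
d = 0.164947 + 0.071921 = 0.236868.
Under a molecular clock d = 2μt, so t = d/(2μ) = 0.236868 / (2 × 6.8 × 10^-10) = 174.17 million years.

174.17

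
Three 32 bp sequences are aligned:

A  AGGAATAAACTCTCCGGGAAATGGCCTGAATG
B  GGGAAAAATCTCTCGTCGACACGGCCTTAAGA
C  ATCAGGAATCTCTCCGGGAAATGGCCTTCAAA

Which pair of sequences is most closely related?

A and C

A–B: 11/32 differ, p = 0.344, d = 0.460.
A–C: 9/32 differ, p = 0.281, d = 0.353.
B–C: 12/32 differ, p = 0.375, d = 0.520.
The smallest distance is between A and C.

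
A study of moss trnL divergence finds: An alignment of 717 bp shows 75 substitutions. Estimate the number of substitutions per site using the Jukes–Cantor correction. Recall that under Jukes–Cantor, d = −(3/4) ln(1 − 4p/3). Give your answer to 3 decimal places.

0.113

p = 75/717 ≈ 0.104603.
d = −(3/4) ln(1 − 4p/3) = −0.75 ln(1 − 0.139471) = −0.75 ln(0.860529)
  = −0.75 × (-0.150208) = 0.112656 substitutions/site.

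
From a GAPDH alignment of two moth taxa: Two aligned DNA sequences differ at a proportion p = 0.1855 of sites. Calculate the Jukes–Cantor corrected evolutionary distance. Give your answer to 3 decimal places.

d = −(3/4) ln(1 − 4p/3) = −0.75 ln(1 − 0.247333) = −0.75 ln(0.752667)
  = −0.75 × (-0.284132) = 0.213099 substitutions/site.

0.213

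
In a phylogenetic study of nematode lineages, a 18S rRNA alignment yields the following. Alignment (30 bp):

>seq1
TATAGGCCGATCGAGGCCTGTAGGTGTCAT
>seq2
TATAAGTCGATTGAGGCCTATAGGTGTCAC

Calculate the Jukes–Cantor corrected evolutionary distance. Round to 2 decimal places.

0.19

The sequences differ at 5 of 30 sites (5, 7, 12, 20, 30), so p = 5/30 ≈ 0.166667.
d = −(3/4) ln(1 − 4p/3) = −0.75 ln(1 − 0.222223) = −0.75 ln(0.777777)
  = −0.75 × (-0.251315) = 0.188486 substitutions/site.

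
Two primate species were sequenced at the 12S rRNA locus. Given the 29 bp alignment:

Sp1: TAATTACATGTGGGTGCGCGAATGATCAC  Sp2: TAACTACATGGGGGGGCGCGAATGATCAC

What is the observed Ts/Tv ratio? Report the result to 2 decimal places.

Transitions are A↔G and C↔T; transversions are all other mismatches.
Transitions: 1. Transversions: 2.
R = 1/2 = 0.50.

0.50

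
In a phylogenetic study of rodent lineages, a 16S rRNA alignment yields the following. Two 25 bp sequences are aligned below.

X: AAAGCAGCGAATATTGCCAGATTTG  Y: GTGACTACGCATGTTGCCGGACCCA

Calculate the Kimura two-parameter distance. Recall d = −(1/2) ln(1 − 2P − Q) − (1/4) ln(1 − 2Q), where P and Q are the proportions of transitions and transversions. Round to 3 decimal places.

Of 25 sites, 10 differences are transitions and 3 are transversions, so P = 10/25 = 0.4 and Q = 3/25 = 0.12.
Under the Kimura two-parameter model, d = −½ ln(1 − 2P − Q) − ¼ ln(1 − 2Q).
1 − 2P − Q = 0.08, giving −½ ln(0.08) = 1.262864.
1 − 2Q = 0.76, giving −¼ ln(0.76) = 0.068609.
d = 1.262864 + 0.068609 = 1.331473.

1.331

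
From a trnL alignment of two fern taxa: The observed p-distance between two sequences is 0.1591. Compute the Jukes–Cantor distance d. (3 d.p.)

0.179

d = −(3/4) ln(1 − 4p/3) = −0.75 ln(1 − 0.212133) = −0.75 ln(0.787867)
  = −0.75 × (-0.238426) = 0.178820 substitutions/site.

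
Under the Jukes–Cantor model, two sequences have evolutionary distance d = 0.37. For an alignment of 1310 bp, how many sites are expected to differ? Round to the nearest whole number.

Invert JC69: p = (3/4)(1 − e^(−4d/3)) = 0.75 × (1 − e^(-0.493333)) = 0.75 × (1 − 0.610588) = 0.292059.
Expected differing sites = pL ≈ 0.292059 × 1310 = 382.59729 ≈ 383.

383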